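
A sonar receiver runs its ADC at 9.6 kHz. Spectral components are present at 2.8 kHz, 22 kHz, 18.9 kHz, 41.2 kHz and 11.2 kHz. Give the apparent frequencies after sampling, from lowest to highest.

fs/2 = 4.8 kHz.
2.8 kHz ≤ fs/2 = 4.8 kHz, passes unchanged.
22 kHz mod fs = 2.8 kHz.
2.8 kHz ≤ fs/2 = 4.8 kHz, appears at 2.8 kHz.
18.9 kHz mod fs = 9.3 kHz.
9.3 kHz > fs/2 = 4.8 kHz, folds to fs − 9.3 kHz = 0.3 kHz.
41.2 kHz mod fs = 2.8 kHz.
2.8 kHz ≤ fs/2 = 4.8 kHz, appears at 2.8 kHz.
11.2 kHz mod fs = 1.6 kHz.
1.6 kHz ≤ fs/2 = 4.8 kHz, appears at 1.6 kHz.
Distinct values: {0.3 kHz, 1.6 kHz, 2.8 kHz}.

0.3 kHz, 1.6 kHz, 2.8 kHz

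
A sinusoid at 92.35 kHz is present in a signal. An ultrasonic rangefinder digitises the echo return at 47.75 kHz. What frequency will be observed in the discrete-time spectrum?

3.15 kHz

92.35 kHz mod fs = 44.6 kHz.
44.6 kHz > fs/2 = 23.875 kHz, folds to fs − 44.6 kHz = 3.15 kHz.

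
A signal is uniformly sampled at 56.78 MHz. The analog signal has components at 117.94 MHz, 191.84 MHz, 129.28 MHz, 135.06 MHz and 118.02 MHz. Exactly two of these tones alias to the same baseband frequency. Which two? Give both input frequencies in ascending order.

fs/2 = 28.39 MHz.
117.94 MHz mod fs = 4.38 MHz.
4.38 MHz ≤ fs/2 = 28.39 MHz, appears at 4.38 MHz.
191.84 MHz mod fs = 21.5 MHz.
21.5 MHz ≤ fs/2 = 28.39 MHz, appears at 21.5 MHz.
129.28 MHz mod fs = 15.72 MHz.
15.72 MHz ≤ fs/2 = 28.39 MHz, appears at 15.72 MHz.
135.06 MHz mod fs = 21.5 MHz.
21.5 MHz ≤ fs/2 = 28.39 MHz, appears at 21.5 MHz.
118.02 MHz mod fs = 4.46 MHz.
4.46 MHz ≤ fs/2 = 28.39 MHz, appears at 4.46 MHz.
135.06 MHz and 191.84 MHz both map to 21.5 MHz.

135.06 MHz, 191.84 MHz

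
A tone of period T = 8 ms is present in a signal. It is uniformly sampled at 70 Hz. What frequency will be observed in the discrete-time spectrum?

15 Hz

T = 8 ms → f = 1/T = 125 Hz.
125 Hz mod fs = 55 Hz.
55 Hz > fs/2 = 35 Hz, folds to fs − 55 Hz = 15 Hz.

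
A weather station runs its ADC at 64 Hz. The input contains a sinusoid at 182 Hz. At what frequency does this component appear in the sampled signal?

182 Hz mod fs = 54 Hz.
54 Hz > fs/2 = 32 Hz, folds to fs − 54 Hz = 10 Hz.

10 Hz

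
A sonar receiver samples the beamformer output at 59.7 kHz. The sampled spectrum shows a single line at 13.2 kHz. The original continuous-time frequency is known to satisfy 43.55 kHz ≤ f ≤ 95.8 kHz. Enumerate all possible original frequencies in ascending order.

46.5 kHz, 72.9 kHz

Frequencies that alias to 13.2 kHz are k·fs ± 13.2 kHz for integer k ≥ 0.
k=0: 13.2 kHz.
k=1: 46.5 kHz, 72.9 kHz.
k=2: 106.2 kHz, 132.6 kHz.
Within [43.55 kHz, 95.8 kHz]: 46.5 kHz, 72.9 kHz.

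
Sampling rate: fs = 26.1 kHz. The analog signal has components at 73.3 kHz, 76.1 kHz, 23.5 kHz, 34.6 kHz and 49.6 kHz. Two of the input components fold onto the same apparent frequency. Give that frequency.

2.6 kHz

fs/2 = 13.05 kHz.
73.3 kHz mod fs = 21.1 kHz.
21.1 kHz > fs/2 = 13.05 kHz, folds to fs − 21.1 kHz = 5 kHz.
76.1 kHz mod fs = 23.9 kHz.
23.9 kHz > fs/2 = 13.05 kHz, folds to fs − 23.9 kHz = 2.2 kHz.
23.5 kHz > fs/2 = 13.05 kHz, folds to fs − 23.5 kHz = 2.6 kHz.
34.6 kHz mod fs = 8.5 kHz.
8.5 kHz ≤ fs/2 = 13.05 kHz, appears at 8.5 kHz.
49.6 kHz mod fs = 23.5 kHz.
23.5 kHz > fs/2 = 13.05 kHz, folds to fs − 23.5 kHz = 2.6 kHz.
23.5 kHz and 49.6 kHz both map to 2.6 kHz.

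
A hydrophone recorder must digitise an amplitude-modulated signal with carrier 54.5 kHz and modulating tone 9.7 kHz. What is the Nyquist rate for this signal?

128.4 kHz

AM sidebands sit at fc ± fm = 44.8 kHz and 64.2 kHz.
Highest-frequency component: 64.2 kHz.
Nyquist rate = 2 × 64.2 kHz = 128.4 kHz.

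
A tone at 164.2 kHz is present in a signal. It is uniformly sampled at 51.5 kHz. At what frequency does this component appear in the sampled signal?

164.2 kHz mod fs = 9.7 kHz.
9.7 kHz ≤ fs/2 = 25.75 kHz, appears at 9.7 kHz.

9.7 kHz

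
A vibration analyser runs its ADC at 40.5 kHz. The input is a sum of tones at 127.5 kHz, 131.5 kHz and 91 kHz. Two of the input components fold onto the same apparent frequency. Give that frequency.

fs/2 = 20.25 kHz.
127.5 kHz mod fs = 6 kHz.
6 kHz ≤ fs/2 = 20.25 kHz, appears at 6 kHz.
131.5 kHz mod fs = 10 kHz.
10 kHz ≤ fs/2 = 20.25 kHz, appears at 10 kHz.
91 kHz mod fs = 10 kHz.
10 kHz ≤ fs/2 = 20.25 kHz, appears at 10 kHz.
91 kHz and 131.5 kHz both map to 10 kHz.

10 kHz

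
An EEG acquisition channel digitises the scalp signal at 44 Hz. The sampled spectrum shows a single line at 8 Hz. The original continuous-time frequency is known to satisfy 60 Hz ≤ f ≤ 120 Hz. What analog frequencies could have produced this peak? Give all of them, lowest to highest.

Frequencies that alias to 8 Hz are k·fs ± 8 Hz for integer k ≥ 0.
k=0: 8 Hz.
k=1: 36 Hz, 52 Hz.
k=2: 80 Hz, 96 Hz.
k=3: 124 Hz, 140 Hz.
Within [60 Hz, 120 Hz]: 80 Hz, 96 Hz.

80 Hz, 96 Hz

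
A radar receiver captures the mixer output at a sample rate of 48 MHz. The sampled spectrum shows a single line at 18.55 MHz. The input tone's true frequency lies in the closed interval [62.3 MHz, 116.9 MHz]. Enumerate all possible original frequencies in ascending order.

Frequencies that alias to 18.55 MHz are k·fs ± 18.55 MHz for integer k ≥ 0.
k=0: 18.55 MHz.
k=1: 29.45 MHz, 66.55 MHz.
k=2: 77.45 MHz, 114.55 MHz.
k=3: 125.45 MHz, 162.55 MHz.
Within [62.3 MHz, 116.9 MHz]: 66.55 MHz, 77.45 MHz, 114.55 MHz.

66.55 MHz, 77.45 MHz, 114.55 MHz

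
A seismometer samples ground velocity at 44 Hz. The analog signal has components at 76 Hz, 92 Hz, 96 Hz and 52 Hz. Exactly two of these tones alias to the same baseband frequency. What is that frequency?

8 Hz

fs/2 = 22 Hz.
76 Hz mod fs = 32 Hz.
32 Hz > fs/2 = 22 Hz, folds to fs − 32 Hz = 12 Hz.
92 Hz mod fs = 4 Hz.
4 Hz ≤ fs/2 = 22 Hz, appears at 4 Hz.
96 Hz mod fs = 8 Hz.
8 Hz ≤ fs/2 = 22 Hz, appears at 8 Hz.
52 Hz mod fs = 8 Hz.
8 Hz ≤ fs/2 = 22 Hz, appears at 8 Hz.
52 Hz and 96 Hz both map to 8 Hz.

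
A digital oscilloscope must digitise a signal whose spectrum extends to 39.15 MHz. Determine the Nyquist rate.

Nyquist rate = 2 × 39.15 MHz = 78.3 MHz.

78.3 MHz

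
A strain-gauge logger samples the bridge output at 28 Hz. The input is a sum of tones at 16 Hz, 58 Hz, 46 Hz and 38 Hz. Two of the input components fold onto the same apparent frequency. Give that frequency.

10 Hz

fs/2 = 14 Hz.
16 Hz > fs/2 = 14 Hz, folds to fs − 16 Hz = 12 Hz.
58 Hz mod fs = 2 Hz.
2 Hz ≤ fs/2 = 14 Hz, appears at 2 Hz.
46 Hz mod fs = 18 Hz.
18 Hz > fs/2 = 14 Hz, folds to fs − 18 Hz = 10 Hz.
38 Hz mod fs = 10 Hz.
10 Hz ≤ fs/2 = 14 Hz, appears at 10 Hz.
38 Hz and 46 Hz both map to 10 Hz.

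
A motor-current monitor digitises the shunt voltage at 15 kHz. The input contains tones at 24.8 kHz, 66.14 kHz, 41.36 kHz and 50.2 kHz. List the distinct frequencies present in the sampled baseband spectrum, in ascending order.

fs/2 = 7.5 kHz.
24.8 kHz mod fs = 9.8 kHz.
9.8 kHz > fs/2 = 7.5 kHz, folds to fs − 9.8 kHz = 5.2 kHz.
66.14 kHz mod fs = 6.14 kHz.
6.14 kHz ≤ fs/2 = 7.5 kHz, appears at 6.14 kHz.
41.36 kHz mod fs = 11.36 kHz.
11.36 kHz > fs/2 = 7.5 kHz, folds to fs − 11.36 kHz = 3.64 kHz.
50.2 kHz mod fs = 5.2 kHz.
5.2 kHz ≤ fs/2 = 7.5 kHz, appears at 5.2 kHz.
Distinct values: {3.64 kHz, 5.2 kHz, 6.14 kHz}.

3.64 kHz, 5.2 kHz, 6.14 kHz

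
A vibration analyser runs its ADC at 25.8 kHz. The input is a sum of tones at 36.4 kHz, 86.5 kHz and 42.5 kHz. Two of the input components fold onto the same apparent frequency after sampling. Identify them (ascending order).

42.5 kHz, 86.5 kHz

fs/2 = 12.9 kHz.
36.4 kHz mod fs = 10.6 kHz.
10.6 kHz ≤ fs/2 = 12.9 kHz, appears at 10.6 kHz.
86.5 kHz mod fs = 9.1 kHz.
9.1 kHz ≤ fs/2 = 12.9 kHz, appears at 9.1 kHz.
42.5 kHz mod fs = 16.7 kHz.
16.7 kHz > fs/2 = 12.9 kHz, folds to fs − 16.7 kHz = 9.1 kHz.
42.5 kHz and 86.5 kHz both map to 9.1 kHz.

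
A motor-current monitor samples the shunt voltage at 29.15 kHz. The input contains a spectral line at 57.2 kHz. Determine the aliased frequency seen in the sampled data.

1.1 kHz

57.2 kHz mod fs = 28.05 kHz.
28.05 kHz > fs/2 = 14.575 kHz, folds to fs − 28.05 kHz = 1.1 kHz.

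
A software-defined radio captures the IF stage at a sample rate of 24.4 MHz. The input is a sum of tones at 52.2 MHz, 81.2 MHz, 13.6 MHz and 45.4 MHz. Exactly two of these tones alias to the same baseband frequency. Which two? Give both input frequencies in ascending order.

45.4 MHz, 52.2 MHz

fs/2 = 12.2 MHz.
52.2 MHz mod fs = 3.4 MHz.
3.4 MHz ≤ fs/2 = 12.2 MHz, appears at 3.4 MHz.
81.2 MHz mod fs = 8 MHz.
8 MHz ≤ fs/2 = 12.2 MHz, appears at 8 MHz.
13.6 MHz > fs/2 = 12.2 MHz, folds to fs − 13.6 MHz = 10.8 MHz.
45.4 MHz mod fs = 21 MHz.
21 MHz > fs/2 = 12.2 MHz, folds to fs − 21 MHz = 3.4 MHz.
45.4 MHz and 52.2 MHz both map to 3.4 MHz.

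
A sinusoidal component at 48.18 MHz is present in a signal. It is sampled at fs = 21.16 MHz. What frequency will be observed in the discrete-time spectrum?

5.86 MHz

48.18 MHz mod fs = 5.86 MHz.
5.86 MHz ≤ fs/2 = 10.58 MHz, appears at 5.86 MHz.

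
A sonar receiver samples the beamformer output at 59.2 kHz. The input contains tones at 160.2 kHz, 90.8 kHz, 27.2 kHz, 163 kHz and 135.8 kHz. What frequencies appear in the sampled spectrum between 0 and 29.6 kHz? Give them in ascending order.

fs/2 = 29.6 kHz.
160.2 kHz mod fs = 41.8 kHz.
41.8 kHz > fs/2 = 29.6 kHz, folds to fs − 41.8 kHz = 17.4 kHz.
90.8 kHz mod fs = 31.6 kHz.
31.6 kHz > fs/2 = 29.6 kHz, folds to fs − 31.6 kHz = 27.6 kHz.
27.2 kHz ≤ fs/2 = 29.6 kHz, passes unchanged.
163 kHz mod fs = 44.6 kHz.
44.6 kHz > fs/2 = 29.6 kHz, folds to fs − 44.6 kHz = 14.6 kHz.
135.8 kHz mod fs = 17.4 kHz.
17.4 kHz ≤ fs/2 = 29.6 kHz, appears at 17.4 kHz.
Distinct values: {14.6 kHz, 17.4 kHz, 27.2 kHz, 27.6 kHz}.

14.6 kHz, 17.4 kHz, 27.2 kHz, 27.6 kHz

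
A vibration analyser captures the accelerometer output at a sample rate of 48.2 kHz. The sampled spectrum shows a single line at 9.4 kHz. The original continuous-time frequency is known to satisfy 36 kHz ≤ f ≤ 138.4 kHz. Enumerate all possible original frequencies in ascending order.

38.8 kHz, 57.6 kHz, 87 kHz, 105.8 kHz, 135.2 kHz

Frequencies that alias to 9.4 kHz are k·fs ± 9.4 kHz for integer k ≥ 0.
k=0: 9.4 kHz.
k=1: 38.8 kHz, 57.6 kHz.
k=2: 87 kHz, 105.8 kHz.
k=3: 135.2 kHz, 154 kHz.
k=4: 183.4 kHz, 202.2 kHz.
Within [36 kHz, 138.4 kHz]: 38.8 kHz, 57.6 kHz, 87 kHz, 105.8 kHz, 135.2 kHz.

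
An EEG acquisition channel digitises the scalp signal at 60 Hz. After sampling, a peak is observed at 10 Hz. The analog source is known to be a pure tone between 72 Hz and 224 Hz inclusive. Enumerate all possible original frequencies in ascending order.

110 Hz, 130 Hz, 170 Hz, 190 Hz

Frequencies that alias to 10 Hz are k·fs ± 10 Hz for integer k ≥ 0.
k=0: 10 Hz.
k=1: 50 Hz, 70 Hz.
k=2: 110 Hz, 130 Hz.
k=3: 170 Hz, 190 Hz.
k=4: 230 Hz, 250 Hz.
Within [72 Hz, 224 Hz]: 110 Hz, 130 Hz, 170 Hz, 190 Hz.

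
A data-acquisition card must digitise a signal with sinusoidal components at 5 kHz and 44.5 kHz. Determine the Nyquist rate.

89 kHz

Highest-frequency component: 44.5 kHz.
Nyquist rate = 2 × 44.5 kHz = 89 kHz.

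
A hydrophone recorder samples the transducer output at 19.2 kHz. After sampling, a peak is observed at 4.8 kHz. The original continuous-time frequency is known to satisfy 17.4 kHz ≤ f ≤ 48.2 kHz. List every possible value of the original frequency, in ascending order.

24 kHz, 33.6 kHz, 43.2 kHz

Frequencies that alias to 4.8 kHz are k·fs ± 4.8 kHz for integer k ≥ 0.
k=0: 4.8 kHz.
k=1: 14.4 kHz, 24 kHz.
k=2: 33.6 kHz, 43.2 kHz.
k=3: 52.8 kHz, 62.4 kHz.
Within [17.4 kHz, 48.2 kHz]: 24 kHz, 33.6 kHz, 43.2 kHz.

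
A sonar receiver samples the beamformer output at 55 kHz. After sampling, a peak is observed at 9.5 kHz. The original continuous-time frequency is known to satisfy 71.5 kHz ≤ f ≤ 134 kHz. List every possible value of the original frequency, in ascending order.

100.5 kHz, 119.5 kHz

Frequencies that alias to 9.5 kHz are k·fs ± 9.5 kHz for integer k ≥ 0.
k=0: 9.5 kHz.
k=1: 45.5 kHz, 64.5 kHz.
k=2: 100.5 kHz, 119.5 kHz.
k=3: 155.5 kHz, 174.5 kHz.
Within [71.5 kHz, 134 kHz]: 100.5 kHz, 119.5 kHz.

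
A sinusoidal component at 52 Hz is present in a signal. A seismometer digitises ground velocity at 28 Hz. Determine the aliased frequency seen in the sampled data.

4 Hz

52 Hz mod fs = 24 Hz.
24 Hz > fs/2 = 14 Hz, folds to fs − 24 Hz = 4 Hz.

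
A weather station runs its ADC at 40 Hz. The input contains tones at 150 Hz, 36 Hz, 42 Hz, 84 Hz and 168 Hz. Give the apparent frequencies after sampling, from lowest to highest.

2 Hz, 4 Hz, 8 Hz, 10 Hz

fs/2 = 20 Hz.
150 Hz mod fs = 30 Hz.
30 Hz > fs/2 = 20 Hz, folds to fs − 30 Hz = 10 Hz.
36 Hz > fs/2 = 20 Hz, folds to fs − 36 Hz = 4 Hz.
42 Hz mod fs = 2 Hz.
2 Hz ≤ fs/2 = 20 Hz, appears at 2 Hz.
84 Hz mod fs = 4 Hz.
4 Hz ≤ fs/2 = 20 Hz, appears at 4 Hz.
168 Hz mod fs = 8 Hz.
8 Hz ≤ fs/2 = 20 Hz, appears at 8 Hz.
Distinct values: {2 Hz, 4 Hz, 8 Hz, 10 Hz}.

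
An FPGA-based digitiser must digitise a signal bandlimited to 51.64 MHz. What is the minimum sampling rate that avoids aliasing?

Nyquist rate = 2 × 51.64 MHz = 103.28 MHz.

103.28 MHz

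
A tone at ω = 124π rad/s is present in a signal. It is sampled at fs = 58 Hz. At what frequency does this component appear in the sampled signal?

4 Hz

ω = 124π rad/s → f = ω/(2π) = 62 Hz.
62 Hz mod fs = 4 Hz.
4 Hz ≤ fs/2 = 29 Hz, appears at 4 Hz.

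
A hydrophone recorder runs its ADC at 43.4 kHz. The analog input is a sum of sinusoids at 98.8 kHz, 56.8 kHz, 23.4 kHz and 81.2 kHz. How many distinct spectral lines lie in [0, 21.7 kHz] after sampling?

4

fs/2 = 21.7 kHz.
98.8 kHz mod fs = 12 kHz.
12 kHz ≤ fs/2 = 21.7 kHz, appears at 12 kHz.
56.8 kHz mod fs = 13.4 kHz.
13.4 kHz ≤ fs/2 = 21.7 kHz, appears at 13.4 kHz.
23.4 kHz > fs/2 = 21.7 kHz, folds to fs − 23.4 kHz = 20 kHz.
81.2 kHz mod fs = 37.8 kHz.
37.8 kHz > fs/2 = 21.7 kHz, folds to fs − 37.8 kHz = 5.6 kHz.
Distinct values: {5.6 kHz, 12 kHz, 13.4 kHz, 20 kHz} → 4.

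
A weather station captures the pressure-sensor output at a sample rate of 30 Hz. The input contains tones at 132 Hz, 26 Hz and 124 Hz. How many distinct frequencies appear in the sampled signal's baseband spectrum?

2

fs/2 = 15 Hz.
132 Hz mod fs = 12 Hz.
12 Hz ≤ fs/2 = 15 Hz, appears at 12 Hz.
26 Hz > fs/2 = 15 Hz, folds to fs − 26 Hz = 4 Hz.
124 Hz mod fs = 4 Hz.
4 Hz ≤ fs/2 = 15 Hz, appears at 4 Hz.
Distinct values: {4 Hz, 12 Hz} → 2.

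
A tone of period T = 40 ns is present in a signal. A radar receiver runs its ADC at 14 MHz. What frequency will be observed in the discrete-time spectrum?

3 MHz

T = 40 ns → f = 1/T = 25 MHz.
25 MHz mod fs = 11 MHz.
11 MHz > fs/2 = 7 MHz, folds to fs − 11 MHz = 3 MHz.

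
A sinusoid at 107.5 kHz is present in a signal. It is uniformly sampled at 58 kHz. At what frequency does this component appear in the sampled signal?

8.5 kHz

107.5 kHz mod fs = 49.5 kHz.
49.5 kHz > fs/2 = 29 kHz, folds to fs − 49.5 kHz = 8.5 kHz.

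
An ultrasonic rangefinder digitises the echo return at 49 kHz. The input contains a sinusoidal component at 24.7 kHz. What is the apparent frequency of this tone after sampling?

24.3 kHz

24.7 kHz > fs/2 = 24.5 kHz, folds to fs − 24.7 kHz = 24.3 kHz.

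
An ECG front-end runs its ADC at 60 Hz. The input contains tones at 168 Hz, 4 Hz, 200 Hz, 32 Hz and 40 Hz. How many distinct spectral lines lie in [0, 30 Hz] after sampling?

4

fs/2 = 30 Hz.
168 Hz mod fs = 48 Hz.
48 Hz > fs/2 = 30 Hz, folds to fs − 48 Hz = 12 Hz.
4 Hz ≤ fs/2 = 30 Hz, passes unchanged.
200 Hz mod fs = 20 Hz.
20 Hz ≤ fs/2 = 30 Hz, appears at 20 Hz.
32 Hz > fs/2 = 30 Hz, folds to fs − 32 Hz = 28 Hz.
40 Hz > fs/2 = 30 Hz, folds to fs − 40 Hz = 20 Hz.
Distinct values: {4 Hz, 12 Hz, 20 Hz, 28 Hz} → 4.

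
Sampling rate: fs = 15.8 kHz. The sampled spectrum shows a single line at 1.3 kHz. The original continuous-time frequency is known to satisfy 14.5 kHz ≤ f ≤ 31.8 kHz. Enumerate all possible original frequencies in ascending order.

14.5 kHz, 17.1 kHz, 30.3 kHz

Frequencies that alias to 1.3 kHz are k·fs ± 1.3 kHz for integer k ≥ 0.
k=0: 1.3 kHz.
k=1: 14.5 kHz, 17.1 kHz.
k=2: 30.3 kHz, 32.9 kHz.
k=3: 46.1 kHz, 48.7 kHz.
Within [14.5 kHz, 31.8 kHz]: 14.5 kHz, 17.1 kHz, 30.3 kHz.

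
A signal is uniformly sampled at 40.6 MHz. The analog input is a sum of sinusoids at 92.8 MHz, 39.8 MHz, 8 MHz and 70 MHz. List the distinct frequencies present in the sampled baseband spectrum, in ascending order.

fs/2 = 20.3 MHz.
92.8 MHz mod fs = 11.6 MHz.
11.6 MHz ≤ fs/2 = 20.3 MHz, appears at 11.6 MHz.
39.8 MHz > fs/2 = 20.3 MHz, folds to fs − 39.8 MHz = 0.8 MHz.
8 MHz ≤ fs/2 = 20.3 MHz, passes unchanged.
70 MHz mod fs = 29.4 MHz.
29.4 MHz > fs/2 = 20.3 MHz, folds to fs − 29.4 MHz = 11.2 MHz.
Distinct values: {0.8 MHz, 8 MHz, 11.2 MHz, 11.6 MHz}.

0.8 MHz, 8 MHz, 11.2 MHz, 11.6 MHz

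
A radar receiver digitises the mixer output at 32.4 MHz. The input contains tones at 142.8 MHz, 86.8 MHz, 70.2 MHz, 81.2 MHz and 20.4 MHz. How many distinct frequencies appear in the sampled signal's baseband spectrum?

fs/2 = 16.2 MHz.
142.8 MHz mod fs = 13.2 MHz.
13.2 MHz ≤ fs/2 = 16.2 MHz, appears at 13.2 MHz.
86.8 MHz mod fs = 22 MHz.
22 MHz > fs/2 = 16.2 MHz, folds to fs − 22 MHz = 10.4 MHz.
70.2 MHz mod fs = 5.4 MHz.
5.4 MHz ≤ fs/2 = 16.2 MHz, appears at 5.4 MHz.
81.2 MHz mod fs = 16.4 MHz.
16.4 MHz > fs/2 = 16.2 MHz, folds to fs − 16.4 MHz = 16 MHz.
20.4 MHz > fs/2 = 16.2 MHz, folds to fs − 20.4 MHz = 12 MHz.
Distinct values: {5.4 MHz, 10.4 MHz, 12 MHz, 13.2 MHz, 16 MHz} → 5.

5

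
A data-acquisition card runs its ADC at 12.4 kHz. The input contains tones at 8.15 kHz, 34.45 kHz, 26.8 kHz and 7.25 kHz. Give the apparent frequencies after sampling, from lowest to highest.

2 kHz, 2.75 kHz, 4.25 kHz, 5.15 kHz

fs/2 = 6.2 kHz.
8.15 kHz > fs/2 = 6.2 kHz, folds to fs − 8.15 kHz = 4.25 kHz.
34.45 kHz mod fs = 9.65 kHz.
9.65 kHz > fs/2 = 6.2 kHz, folds to fs − 9.65 kHz = 2.75 kHz.
26.8 kHz mod fs = 2 kHz.
2 kHz ≤ fs/2 = 6.2 kHz, appears at 2 kHz.
7.25 kHz > fs/2 = 6.2 kHz, folds to fs − 7.25 kHz = 5.15 kHz.
Distinct values: {2 kHz, 2.75 kHz, 4.25 kHz, 5.15 kHz}.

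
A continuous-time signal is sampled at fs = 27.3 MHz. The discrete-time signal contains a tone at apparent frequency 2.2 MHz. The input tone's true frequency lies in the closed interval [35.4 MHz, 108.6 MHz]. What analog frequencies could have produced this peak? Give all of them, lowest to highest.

Frequencies that alias to 2.2 MHz are k·fs ± 2.2 MHz for integer k ≥ 0.
k=0: 2.2 MHz.
k=1: 25.1 MHz, 29.5 MHz.
k=2: 52.4 MHz, 56.8 MHz.
k=3: 79.7 MHz, 84.1 MHz.
k=4: 107 MHz, 111.4 MHz.
k=5: 134.3 MHz, 138.7 MHz.
Within [35.4 MHz, 108.6 MHz]: 52.4 MHz, 56.8 MHz, 79.7 MHz, 84.1 MHz, 107 MHz.

52.4 MHz, 56.8 MHz, 79.7 MHz, 84.1 MHz, 107 MHz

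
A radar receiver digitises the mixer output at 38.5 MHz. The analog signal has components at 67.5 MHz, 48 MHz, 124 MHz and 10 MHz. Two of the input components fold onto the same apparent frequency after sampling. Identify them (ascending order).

fs/2 = 19.25 MHz.
67.5 MHz mod fs = 29 MHz.
29 MHz > fs/2 = 19.25 MHz, folds to fs − 29 MHz = 9.5 MHz.
48 MHz mod fs = 9.5 MHz.
9.5 MHz ≤ fs/2 = 19.25 MHz, appears at 9.5 MHz.
124 MHz mod fs = 8.5 MHz.
8.5 MHz ≤ fs/2 = 19.25 MHz, appears at 8.5 MHz.
10 MHz ≤ fs/2 = 19.25 MHz, passes unchanged.
48 MHz and 67.5 MHz both map to 9.5 MHz.

48 MHz, 67.5 MHz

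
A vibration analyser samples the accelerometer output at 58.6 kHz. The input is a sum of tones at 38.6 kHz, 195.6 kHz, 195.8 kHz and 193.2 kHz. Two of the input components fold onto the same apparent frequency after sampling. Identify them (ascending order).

38.6 kHz, 195.8 kHz

fs/2 = 29.3 kHz.
38.6 kHz > fs/2 = 29.3 kHz, folds to fs − 38.6 kHz = 20 kHz.
195.6 kHz mod fs = 19.8 kHz.
19.8 kHz ≤ fs/2 = 29.3 kHz, appears at 19.8 kHz.
195.8 kHz mod fs = 20 kHz.
20 kHz ≤ fs/2 = 29.3 kHz, appears at 20 kHz.
193.2 kHz mod fs = 17.4 kHz.
17.4 kHz ≤ fs/2 = 29.3 kHz, appears at 17.4 kHz.
38.6 kHz and 195.8 kHz both map to 20 kHz.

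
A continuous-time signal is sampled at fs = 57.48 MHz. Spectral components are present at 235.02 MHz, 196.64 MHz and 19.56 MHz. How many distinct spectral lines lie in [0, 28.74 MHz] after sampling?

3

fs/2 = 28.74 MHz.
235.02 MHz mod fs = 5.1 MHz.
5.1 MHz ≤ fs/2 = 28.74 MHz, appears at 5.1 MHz.
196.64 MHz mod fs = 24.2 MHz.
24.2 MHz ≤ fs/2 = 28.74 MHz, appears at 24.2 MHz.
19.56 MHz ≤ fs/2 = 28.74 MHz, passes unchanged.
Distinct values: {5.1 MHz, 19.56 MHz, 24.2 MHz} → 3.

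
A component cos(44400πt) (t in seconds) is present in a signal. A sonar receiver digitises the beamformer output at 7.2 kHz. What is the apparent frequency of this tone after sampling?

0.6 kHz

ω = 44400π rad/s → f = ω/(2π) = 22200 Hz = 22.2 kHz.
22.2 kHz mod fs = 0.6 kHz.
0.6 kHz ≤ fs/2 = 3.6 kHz, appears at 0.6 kHz.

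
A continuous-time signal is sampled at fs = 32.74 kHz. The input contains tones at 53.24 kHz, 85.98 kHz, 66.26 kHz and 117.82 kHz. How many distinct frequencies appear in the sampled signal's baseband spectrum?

fs/2 = 16.37 kHz.
53.24 kHz mod fs = 20.5 kHz.
20.5 kHz > fs/2 = 16.37 kHz, folds to fs − 20.5 kHz = 12.24 kHz.
85.98 kHz mod fs = 20.5 kHz.
20.5 kHz > fs/2 = 16.37 kHz, folds to fs − 20.5 kHz = 12.24 kHz.
66.26 kHz mod fs = 0.78 kHz.
0.78 kHz ≤ fs/2 = 16.37 kHz, appears at 0.78 kHz.
117.82 kHz mod fs = 19.6 kHz.
19.6 kHz > fs/2 = 16.37 kHz, folds to fs − 19.6 kHz = 13.14 kHz.
Distinct values: {0.78 kHz, 12.24 kHz, 13.14 kHz} → 3.

3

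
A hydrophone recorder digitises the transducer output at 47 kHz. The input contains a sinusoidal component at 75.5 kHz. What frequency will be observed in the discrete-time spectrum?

18.5 kHz

75.5 kHz mod fs = 28.5 kHz.
28.5 kHz > fs/2 = 23.5 kHz, folds to fs − 28.5 kHz = 18.5 kHz.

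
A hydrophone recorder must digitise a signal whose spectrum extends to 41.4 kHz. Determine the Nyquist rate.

82.8 kHz

Nyquist rate = 2 × 41.4 kHz = 82.8 kHz.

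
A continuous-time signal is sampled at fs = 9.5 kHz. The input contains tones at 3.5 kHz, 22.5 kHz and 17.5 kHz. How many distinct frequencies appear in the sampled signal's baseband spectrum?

fs/2 = 4.75 kHz.
3.5 kHz ≤ fs/2 = 4.75 kHz, passes unchanged.
22.5 kHz mod fs = 3.5 kHz.
3.5 kHz ≤ fs/2 = 4.75 kHz, appears at 3.5 kHz.
17.5 kHz mod fs = 8 kHz.
8 kHz > fs/2 = 4.75 kHz, folds to fs − 8 kHz = 1.5 kHz.
Distinct values: {1.5 kHz, 3.5 kHz} → 2.

2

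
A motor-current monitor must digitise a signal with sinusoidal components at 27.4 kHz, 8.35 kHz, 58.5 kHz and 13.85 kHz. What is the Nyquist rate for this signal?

Highest-frequency component: 58.5 kHz.
Nyquist rate = 2 × 58.5 kHz = 117 kHz.

117 kHz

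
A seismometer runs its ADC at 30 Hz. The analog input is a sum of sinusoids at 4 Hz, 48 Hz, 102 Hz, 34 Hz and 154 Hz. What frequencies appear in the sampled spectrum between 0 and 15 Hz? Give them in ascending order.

fs/2 = 15 Hz.
4 Hz ≤ fs/2 = 15 Hz, passes unchanged.
48 Hz mod fs = 18 Hz.
18 Hz > fs/2 = 15 Hz, folds to fs − 18 Hz = 12 Hz.
102 Hz mod fs = 12 Hz.
12 Hz ≤ fs/2 = 15 Hz, appears at 12 Hz.
34 Hz mod fs = 4 Hz.
4 Hz ≤ fs/2 = 15 Hz, appears at 4 Hz.
154 Hz mod fs = 4 Hz.
4 Hz ≤ fs/2 = 15 Hz, appears at 4 Hz.
Distinct values: {4 Hz, 12 Hz}.

4 Hz, 12 Hz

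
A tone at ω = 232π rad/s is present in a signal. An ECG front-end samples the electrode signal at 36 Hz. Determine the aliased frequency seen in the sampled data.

ω = 232π rad/s → f = ω/(2π) = 116 Hz.
116 Hz mod fs = 8 Hz.
8 Hz ≤ fs/2 = 18 Hz, appears at 8 Hz.

8 Hz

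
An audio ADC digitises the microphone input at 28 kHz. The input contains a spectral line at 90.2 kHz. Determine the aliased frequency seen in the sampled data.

90.2 kHz mod fs = 6.2 kHz.
6.2 kHz ≤ fs/2 = 14 kHz, appears at 6.2 kHz.

6.2 kHz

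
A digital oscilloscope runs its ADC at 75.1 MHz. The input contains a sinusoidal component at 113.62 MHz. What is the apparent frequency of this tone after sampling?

36.58 MHz

113.62 MHz mod fs = 38.52 MHz.
38.52 MHz > fs/2 = 37.55 MHz, folds to fs − 38.52 MHz = 36.58 MHz.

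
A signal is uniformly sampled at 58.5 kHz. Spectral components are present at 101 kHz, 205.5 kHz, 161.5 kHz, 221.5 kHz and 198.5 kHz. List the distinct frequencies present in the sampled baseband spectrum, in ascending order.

fs/2 = 29.25 kHz.
101 kHz mod fs = 42.5 kHz.
42.5 kHz > fs/2 = 29.25 kHz, folds to fs − 42.5 kHz = 16 kHz.
205.5 kHz mod fs = 30 kHz.
30 kHz > fs/2 = 29.25 kHz, folds to fs − 30 kHz = 28.5 kHz.
161.5 kHz mod fs = 44.5 kHz.
44.5 kHz > fs/2 = 29.25 kHz, folds to fs − 44.5 kHz = 14 kHz.
221.5 kHz mod fs = 46 kHz.
46 kHz > fs/2 = 29.25 kHz, folds to fs − 46 kHz = 12.5 kHz.
198.5 kHz mod fs = 23 kHz.
23 kHz ≤ fs/2 = 29.25 kHz, appears at 23 kHz.
Distinct values: {12.5 kHz, 14 kHz, 16 kHz, 23 kHz, 28.5 kHz}.

12.5 kHz, 14 kHz, 16 kHz, 23 kHz, 28.5 kHz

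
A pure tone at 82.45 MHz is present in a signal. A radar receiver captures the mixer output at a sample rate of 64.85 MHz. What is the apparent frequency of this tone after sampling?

82.45 MHz mod fs = 17.6 MHz.
17.6 MHz ≤ fs/2 = 32.425 MHz, appears at 17.6 MHz.

17.6 MHz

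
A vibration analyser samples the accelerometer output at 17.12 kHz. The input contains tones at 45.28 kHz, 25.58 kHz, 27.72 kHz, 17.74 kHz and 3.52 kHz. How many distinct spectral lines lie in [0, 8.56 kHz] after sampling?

5

fs/2 = 8.56 kHz.
45.28 kHz mod fs = 11.04 kHz.
11.04 kHz > fs/2 = 8.56 kHz, folds to fs − 11.04 kHz = 6.08 kHz.
25.58 kHz mod fs = 8.46 kHz.
8.46 kHz ≤ fs/2 = 8.56 kHz, appears at 8.46 kHz.
27.72 kHz mod fs = 10.6 kHz.
10.6 kHz > fs/2 = 8.56 kHz, folds to fs − 10.6 kHz = 6.52 kHz.
17.74 kHz mod fs = 0.62 kHz.
0.62 kHz ≤ fs/2 = 8.56 kHz, appears at 0.62 kHz.
3.52 kHz ≤ fs/2 = 8.56 kHz, passes unchanged.
Distinct values: {0.62 kHz, 3.52 kHz, 6.08 kHz, 6.52 kHz, 8.46 kHz} → 5.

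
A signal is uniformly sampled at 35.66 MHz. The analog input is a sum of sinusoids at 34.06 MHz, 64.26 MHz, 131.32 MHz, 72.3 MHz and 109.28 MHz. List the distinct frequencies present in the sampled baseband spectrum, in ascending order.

fs/2 = 17.83 MHz.
34.06 MHz > fs/2 = 17.83 MHz, folds to fs − 34.06 MHz = 1.6 MHz.
64.26 MHz mod fs = 28.6 MHz.
28.6 MHz > fs/2 = 17.83 MHz, folds to fs − 28.6 MHz = 7.06 MHz.
131.32 MHz mod fs = 24.34 MHz.
24.34 MHz > fs/2 = 17.83 MHz, folds to fs − 24.34 MHz = 11.32 MHz.
72.3 MHz mod fs = 0.98 MHz.
0.98 MHz ≤ fs/2 = 17.83 MHz, appears at 0.98 MHz.
109.28 MHz mod fs = 2.3 MHz.
2.3 MHz ≤ fs/2 = 17.83 MHz, appears at 2.3 MHz.
Distinct values: {0.98 MHz, 1.6 MHz, 2.3 MHz, 7.06 MHz, 11.32 MHz}.

0.98 MHz, 1.6 MHz, 2.3 MHz, 7.06 MHz, 11.32 MHz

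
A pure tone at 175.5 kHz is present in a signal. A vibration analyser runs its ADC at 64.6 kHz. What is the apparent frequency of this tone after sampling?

175.5 kHz mod fs = 46.3 kHz.
46.3 kHz > fs/2 = 32.3 kHz, folds to fs − 46.3 kHz = 18.3 kHz.

18.3 kHz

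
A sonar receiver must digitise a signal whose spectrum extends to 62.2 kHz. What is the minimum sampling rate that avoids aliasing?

Nyquist rate = 2 × 62.2 kHz = 124.4 kHz.

124.4 kHz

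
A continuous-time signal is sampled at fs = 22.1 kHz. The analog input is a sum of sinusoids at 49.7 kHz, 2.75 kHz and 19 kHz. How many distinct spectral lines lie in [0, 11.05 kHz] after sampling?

3

fs/2 = 11.05 kHz.
49.7 kHz mod fs = 5.5 kHz.
5.5 kHz ≤ fs/2 = 11.05 kHz, appears at 5.5 kHz.
2.75 kHz ≤ fs/2 = 11.05 kHz, passes unchanged.
19 kHz > fs/2 = 11.05 kHz, folds to fs − 19 kHz = 3.1 kHz.
Distinct values: {2.75 kHz, 3.1 kHz, 5.5 kHz} → 3.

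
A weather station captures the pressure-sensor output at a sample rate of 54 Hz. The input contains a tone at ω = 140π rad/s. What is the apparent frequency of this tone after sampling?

ω = 140π rad/s → f = ω/(2π) = 70 Hz.
70 Hz mod fs = 16 Hz.
16 Hz ≤ fs/2 = 27 Hz, appears at 16 Hz.

16 Hz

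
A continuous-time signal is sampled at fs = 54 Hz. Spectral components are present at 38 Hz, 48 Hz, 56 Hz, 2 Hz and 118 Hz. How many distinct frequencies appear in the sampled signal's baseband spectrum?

4

fs/2 = 27 Hz.
38 Hz > fs/2 = 27 Hz, folds to fs − 38 Hz = 16 Hz.
48 Hz > fs/2 = 27 Hz, folds to fs − 48 Hz = 6 Hz.
56 Hz mod fs = 2 Hz.
2 Hz ≤ fs/2 = 27 Hz, appears at 2 Hz.
2 Hz ≤ fs/2 = 27 Hz, passes unchanged.
118 Hz mod fs = 10 Hz.
10 Hz ≤ fs/2 = 27 Hz, appears at 10 Hz.
Distinct values: {2 Hz, 6 Hz, 10 Hz, 16 Hz} → 4.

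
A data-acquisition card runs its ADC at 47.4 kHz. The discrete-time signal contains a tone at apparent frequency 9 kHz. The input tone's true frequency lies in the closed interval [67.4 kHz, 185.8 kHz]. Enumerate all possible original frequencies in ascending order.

85.8 kHz, 103.8 kHz, 133.2 kHz, 151.2 kHz, 180.6 kHz

Frequencies that alias to 9 kHz are k·fs ± 9 kHz for integer k ≥ 0.
k=0: 9 kHz.
k=1: 38.4 kHz, 56.4 kHz.
k=2: 85.8 kHz, 103.8 kHz.
k=3: 133.2 kHz, 151.2 kHz.
k=4: 180.6 kHz, 198.6 kHz.
k=5: 228 kHz, 246 kHz.
Within [67.4 kHz, 185.8 kHz]: 85.8 kHz, 103.8 kHz, 133.2 kHz, 151.2 kHz, 180.6 kHz.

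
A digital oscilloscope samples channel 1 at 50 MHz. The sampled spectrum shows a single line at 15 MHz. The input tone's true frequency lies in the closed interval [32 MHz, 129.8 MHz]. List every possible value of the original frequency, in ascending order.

Frequencies that alias to 15 MHz are k·fs ± 15 MHz for integer k ≥ 0.
k=0: 15 MHz.
k=1: 35 MHz, 65 MHz.
k=2: 85 MHz, 115 MHz.
k=3: 135 MHz, 165 MHz.
Within [32 MHz, 129.8 MHz]: 35 MHz, 65 MHz, 85 MHz, 115 MHz.

35 MHz, 65 MHz, 85 MHz, 115 MHz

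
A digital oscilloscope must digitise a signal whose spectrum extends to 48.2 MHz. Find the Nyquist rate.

Nyquist rate = 2 × 48.2 MHz = 96.4 MHz.

96.4 MHz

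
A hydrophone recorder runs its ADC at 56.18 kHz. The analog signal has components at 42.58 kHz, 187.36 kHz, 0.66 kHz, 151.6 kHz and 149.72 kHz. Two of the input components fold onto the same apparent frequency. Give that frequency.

18.82 kHz

fs/2 = 28.09 kHz.
42.58 kHz > fs/2 = 28.09 kHz, folds to fs − 42.58 kHz = 13.6 kHz.
187.36 kHz mod fs = 18.82 kHz.
18.82 kHz ≤ fs/2 = 28.09 kHz, appears at 18.82 kHz.
0.66 kHz ≤ fs/2 = 28.09 kHz, passes unchanged.
151.6 kHz mod fs = 39.24 kHz.
39.24 kHz > fs/2 = 28.09 kHz, folds to fs − 39.24 kHz = 16.94 kHz.
149.72 kHz mod fs = 37.36 kHz.
37.36 kHz > fs/2 = 28.09 kHz, folds to fs − 37.36 kHz = 18.82 kHz.
149.72 kHz and 187.36 kHz both map to 18.82 kHz.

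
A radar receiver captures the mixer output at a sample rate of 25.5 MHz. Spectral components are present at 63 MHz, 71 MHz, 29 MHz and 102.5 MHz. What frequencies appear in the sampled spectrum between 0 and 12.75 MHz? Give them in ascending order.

fs/2 = 12.75 MHz.
63 MHz mod fs = 12 MHz.
12 MHz ≤ fs/2 = 12.75 MHz, appears at 12 MHz.
71 MHz mod fs = 20 MHz.
20 MHz > fs/2 = 12.75 MHz, folds to fs − 20 MHz = 5.5 MHz.
29 MHz mod fs = 3.5 MHz.
3.5 MHz ≤ fs/2 = 12.75 MHz, appears at 3.5 MHz.
102.5 MHz mod fs = 0.5 MHz.
0.5 MHz ≤ fs/2 = 12.75 MHz, appears at 0.5 MHz.
Distinct values: {0.5 MHz, 3.5 MHz, 5.5 MHz, 12 MHz}.

0.5 MHz, 3.5 MHz, 5.5 MHz, 12 MHz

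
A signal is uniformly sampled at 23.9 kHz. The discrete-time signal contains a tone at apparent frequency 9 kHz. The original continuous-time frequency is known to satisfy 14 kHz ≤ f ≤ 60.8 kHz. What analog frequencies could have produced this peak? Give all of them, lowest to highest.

Frequencies that alias to 9 kHz are k·fs ± 9 kHz for integer k ≥ 0.
k=0: 9 kHz.
k=1: 14.9 kHz, 32.9 kHz.
k=2: 38.8 kHz, 56.8 kHz.
k=3: 62.7 kHz, 80.7 kHz.
Within [14 kHz, 60.8 kHz]: 14.9 kHz, 32.9 kHz, 38.8 kHz, 56.8 kHz.

14.9 kHz, 32.9 kHz, 38.8 kHz, 56.8 kHz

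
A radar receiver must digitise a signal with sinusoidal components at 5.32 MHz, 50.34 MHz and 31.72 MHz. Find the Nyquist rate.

Highest-frequency component: 50.34 MHz.
Nyquist rate = 2 × 50.34 MHz = 100.68 MHz.

100.68 MHz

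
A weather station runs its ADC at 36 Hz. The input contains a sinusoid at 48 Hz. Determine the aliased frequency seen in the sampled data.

12 Hz

48 Hz mod fs = 12 Hz.
12 Hz ≤ fs/2 = 18 Hz, appears at 12 Hz.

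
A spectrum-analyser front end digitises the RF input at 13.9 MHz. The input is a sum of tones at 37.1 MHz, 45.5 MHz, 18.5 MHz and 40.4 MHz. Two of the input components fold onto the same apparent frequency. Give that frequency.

fs/2 = 6.95 MHz.
37.1 MHz mod fs = 9.3 MHz.
9.3 MHz > fs/2 = 6.95 MHz, folds to fs − 9.3 MHz = 4.6 MHz.
45.5 MHz mod fs = 3.8 MHz.
3.8 MHz ≤ fs/2 = 6.95 MHz, appears at 3.8 MHz.
18.5 MHz mod fs = 4.6 MHz.
4.6 MHz ≤ fs/2 = 6.95 MHz, appears at 4.6 MHz.
40.4 MHz mod fs = 12.6 MHz.
12.6 MHz > fs/2 = 6.95 MHz, folds to fs − 12.6 MHz = 1.3 MHz.
18.5 MHz and 37.1 MHz both map to 4.6 MHz.

4.6 MHz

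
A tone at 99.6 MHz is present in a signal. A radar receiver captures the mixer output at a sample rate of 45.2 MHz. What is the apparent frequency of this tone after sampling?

99.6 MHz mod fs = 9.2 MHz.
9.2 MHz ≤ fs/2 = 22.6 MHz, appears at 9.2 MHz.

9.2 MHz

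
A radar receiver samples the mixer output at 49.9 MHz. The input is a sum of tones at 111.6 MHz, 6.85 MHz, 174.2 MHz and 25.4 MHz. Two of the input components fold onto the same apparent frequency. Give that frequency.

fs/2 = 24.95 MHz.
111.6 MHz mod fs = 11.8 MHz.
11.8 MHz ≤ fs/2 = 24.95 MHz, appears at 11.8 MHz.
6.85 MHz ≤ fs/2 = 24.95 MHz, passes unchanged.
174.2 MHz mod fs = 24.5 MHz.
24.5 MHz ≤ fs/2 = 24.95 MHz, appears at 24.5 MHz.
25.4 MHz > fs/2 = 24.95 MHz, folds to fs − 25.4 MHz = 24.5 MHz.
25.4 MHz and 174.2 MHz both map to 24.5 MHz.

24.5 MHz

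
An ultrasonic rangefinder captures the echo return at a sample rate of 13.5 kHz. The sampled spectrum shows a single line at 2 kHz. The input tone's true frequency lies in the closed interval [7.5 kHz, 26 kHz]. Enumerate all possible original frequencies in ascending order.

Frequencies that alias to 2 kHz are k·fs ± 2 kHz for integer k ≥ 0.
k=0: 2 kHz.
k=1: 11.5 kHz, 15.5 kHz.
k=2: 25 kHz, 29 kHz.
k=3: 38.5 kHz, 42.5 kHz.
Within [7.5 kHz, 26 kHz]: 11.5 kHz, 15.5 kHz, 25 kHz.

11.5 kHz, 15.5 kHz, 25 kHz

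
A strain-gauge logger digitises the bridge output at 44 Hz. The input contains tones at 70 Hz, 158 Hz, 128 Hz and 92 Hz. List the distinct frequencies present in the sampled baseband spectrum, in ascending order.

fs/2 = 22 Hz.
70 Hz mod fs = 26 Hz.
26 Hz > fs/2 = 22 Hz, folds to fs − 26 Hz = 18 Hz.
158 Hz mod fs = 26 Hz.
26 Hz > fs/2 = 22 Hz, folds to fs − 26 Hz = 18 Hz.
128 Hz mod fs = 40 Hz.
40 Hz > fs/2 = 22 Hz, folds to fs − 40 Hz = 4 Hz.
92 Hz mod fs = 4 Hz.
4 Hz ≤ fs/2 = 22 Hz, appears at 4 Hz.
Distinct values: {4 Hz, 18 Hz}.

4 Hz, 18 Hz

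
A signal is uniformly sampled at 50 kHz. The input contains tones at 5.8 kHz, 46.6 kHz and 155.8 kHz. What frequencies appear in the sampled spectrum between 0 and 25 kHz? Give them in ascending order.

fs/2 = 25 kHz.
5.8 kHz ≤ fs/2 = 25 kHz, passes unchanged.
46.6 kHz > fs/2 = 25 kHz, folds to fs − 46.6 kHz = 3.4 kHz.
155.8 kHz mod fs = 5.8 kHz.
5.8 kHz ≤ fs/2 = 25 kHz, appears at 5.8 kHz.
Distinct values: {3.4 kHz, 5.8 kHz}.

3.4 kHz, 5.8 kHz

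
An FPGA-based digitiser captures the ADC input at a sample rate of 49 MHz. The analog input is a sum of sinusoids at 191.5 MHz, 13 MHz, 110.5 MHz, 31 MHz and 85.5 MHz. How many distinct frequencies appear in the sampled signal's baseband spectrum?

4

fs/2 = 24.5 MHz.
191.5 MHz mod fs = 44.5 MHz.
44.5 MHz > fs/2 = 24.5 MHz, folds to fs − 44.5 MHz = 4.5 MHz.
13 MHz ≤ fs/2 = 24.5 MHz, passes unchanged.
110.5 MHz mod fs = 12.5 MHz.
12.5 MHz ≤ fs/2 = 24.5 MHz, appears at 12.5 MHz.
31 MHz > fs/2 = 24.5 MHz, folds to fs − 31 MHz = 18 MHz.
85.5 MHz mod fs = 36.5 MHz.
36.5 MHz > fs/2 = 24.5 MHz, folds to fs − 36.5 MHz = 12.5 MHz.
Distinct values: {4.5 MHz, 12.5 MHz, 13 MHz, 18 MHz} → 4.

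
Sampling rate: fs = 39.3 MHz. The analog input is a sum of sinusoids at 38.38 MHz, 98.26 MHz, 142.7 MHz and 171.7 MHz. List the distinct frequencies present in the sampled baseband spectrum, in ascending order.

0.92 MHz, 14.5 MHz, 19.64 MHz

fs/2 = 19.65 MHz.
38.38 MHz > fs/2 = 19.65 MHz, folds to fs − 38.38 MHz = 0.92 MHz.
98.26 MHz mod fs = 19.66 MHz.
19.66 MHz > fs/2 = 19.65 MHz, folds to fs − 19.66 MHz = 19.64 MHz.
142.7 MHz mod fs = 24.8 MHz.
24.8 MHz > fs/2 = 19.65 MHz, folds to fs − 24.8 MHz = 14.5 MHz.
171.7 MHz mod fs = 14.5 MHz.
14.5 MHz ≤ fs/2 = 19.65 MHz, appears at 14.5 MHz.
Distinct values: {0.92 MHz, 14.5 MHz, 19.64 MHz}.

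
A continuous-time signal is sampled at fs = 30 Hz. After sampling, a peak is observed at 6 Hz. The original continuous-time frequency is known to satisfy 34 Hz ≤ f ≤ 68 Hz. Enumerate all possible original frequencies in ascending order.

Frequencies that alias to 6 Hz are k·fs ± 6 Hz for integer k ≥ 0.
k=0: 6 Hz.
k=1: 24 Hz, 36 Hz.
k=2: 54 Hz, 66 Hz.
k=3: 84 Hz, 96 Hz.
Within [34 Hz, 68 Hz]: 36 Hz, 54 Hz, 66 Hz.

36 Hz, 54 Hz, 66 Hz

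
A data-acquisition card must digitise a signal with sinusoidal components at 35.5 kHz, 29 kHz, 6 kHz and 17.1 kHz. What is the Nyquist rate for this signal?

71 kHz

Highest-frequency component: 35.5 kHz.
Nyquist rate = 2 × 35.5 kHz = 71 kHz.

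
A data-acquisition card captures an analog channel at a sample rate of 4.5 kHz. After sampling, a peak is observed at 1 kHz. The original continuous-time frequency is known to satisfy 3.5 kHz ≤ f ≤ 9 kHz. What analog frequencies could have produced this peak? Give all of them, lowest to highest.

Frequencies that alias to 1 kHz are k·fs ± 1 kHz for integer k ≥ 0.
k=0: 1 kHz.
k=1: 3.5 kHz, 5.5 kHz.
k=2: 8 kHz, 10 kHz.
k=3: 12.5 kHz, 14.5 kHz.
Within [3.5 kHz, 9 kHz]: 3.5 kHz, 5.5 kHz, 8 kHz.

3.5 kHz, 5.5 kHz, 8 kHz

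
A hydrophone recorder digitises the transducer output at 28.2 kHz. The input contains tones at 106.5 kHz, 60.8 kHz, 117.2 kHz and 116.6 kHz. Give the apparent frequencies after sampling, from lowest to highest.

fs/2 = 14.1 kHz.
106.5 kHz mod fs = 21.9 kHz.
21.9 kHz > fs/2 = 14.1 kHz, folds to fs − 21.9 kHz = 6.3 kHz.
60.8 kHz mod fs = 4.4 kHz.
4.4 kHz ≤ fs/2 = 14.1 kHz, appears at 4.4 kHz.
117.2 kHz mod fs = 4.4 kHz.
4.4 kHz ≤ fs/2 = 14.1 kHz, appears at 4.4 kHz.
116.6 kHz mod fs = 3.8 kHz.
3.8 kHz ≤ fs/2 = 14.1 kHz, appears at 3.8 kHz.
Distinct values: {3.8 kHz, 4.4 kHz, 6.3 kHz}.

3.8 kHz, 4.4 kHz, 6.3 kHz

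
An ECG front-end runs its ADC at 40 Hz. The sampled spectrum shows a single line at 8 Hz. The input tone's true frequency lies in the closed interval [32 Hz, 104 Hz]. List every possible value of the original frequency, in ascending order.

Frequencies that alias to 8 Hz are k·fs ± 8 Hz for integer k ≥ 0.
k=0: 8 Hz.
k=1: 32 Hz, 48 Hz.
k=2: 72 Hz, 88 Hz.
k=3: 112 Hz, 128 Hz.
Within [32 Hz, 104 Hz]: 32 Hz, 48 Hz, 72 Hz, 88 Hz.

32 Hz, 48 Hz, 72 Hz, 88 Hz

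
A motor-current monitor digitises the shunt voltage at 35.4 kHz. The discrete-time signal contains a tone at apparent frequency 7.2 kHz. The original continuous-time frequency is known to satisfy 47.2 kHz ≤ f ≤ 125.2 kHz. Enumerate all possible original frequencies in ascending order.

63.6 kHz, 78 kHz, 99 kHz, 113.4 kHz

Frequencies that alias to 7.2 kHz are k·fs ± 7.2 kHz for integer k ≥ 0.
k=0: 7.2 kHz.
k=1: 28.2 kHz, 42.6 kHz.
k=2: 63.6 kHz, 78 kHz.
k=3: 99 kHz, 113.4 kHz.
k=4: 134.4 kHz, 148.8 kHz.
Within [47.2 kHz, 125.2 kHz]: 63.6 kHz, 78 kHz, 99 kHz, 113.4 kHz.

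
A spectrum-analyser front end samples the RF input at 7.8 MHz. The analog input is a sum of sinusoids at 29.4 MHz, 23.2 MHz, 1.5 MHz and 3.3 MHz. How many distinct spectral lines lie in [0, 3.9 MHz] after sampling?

fs/2 = 3.9 MHz.
29.4 MHz mod fs = 6 MHz.
6 MHz > fs/2 = 3.9 MHz, folds to fs − 6 MHz = 1.8 MHz.
23.2 MHz mod fs = 7.6 MHz.
7.6 MHz > fs/2 = 3.9 MHz, folds to fs − 7.6 MHz = 0.2 MHz.
1.5 MHz ≤ fs/2 = 3.9 MHz, passes unchanged.
3.3 MHz ≤ fs/2 = 3.9 MHz, passes unchanged.
Distinct values: {0.2 MHz, 1.5 MHz, 1.8 MHz, 3.3 MHz} → 4.

4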